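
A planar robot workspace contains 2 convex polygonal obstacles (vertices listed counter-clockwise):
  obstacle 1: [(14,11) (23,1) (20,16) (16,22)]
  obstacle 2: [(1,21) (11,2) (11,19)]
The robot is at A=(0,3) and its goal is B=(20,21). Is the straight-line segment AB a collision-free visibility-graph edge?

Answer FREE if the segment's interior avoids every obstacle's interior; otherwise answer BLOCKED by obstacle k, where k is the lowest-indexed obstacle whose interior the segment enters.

Obstacle 1 [(14,11) (23,1) (20,16) (16,22)]:
  edge (14,11)–(23,1): clear
  edge (23,1)–(20,16): clear
  edge (20,16)–(16,22): crosses AB
  edge (16,22)–(14,11): crosses AB
  → BLOCKED
Obstacle 2 [(1,21) (11,2) (11,19)]:
  edge (1,21)–(11,2): crosses AB
  edge (11,2)–(11,19): crosses AB
  edge (11,19)–(1,21): clear
  → BLOCKED

BLOCKED by obstacle 1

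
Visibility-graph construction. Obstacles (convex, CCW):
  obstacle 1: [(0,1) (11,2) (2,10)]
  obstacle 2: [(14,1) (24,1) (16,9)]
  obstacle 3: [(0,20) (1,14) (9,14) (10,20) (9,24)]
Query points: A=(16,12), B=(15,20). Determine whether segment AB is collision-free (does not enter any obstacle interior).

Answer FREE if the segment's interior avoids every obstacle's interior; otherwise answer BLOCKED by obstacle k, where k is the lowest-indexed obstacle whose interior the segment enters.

FREE

Obstacle 1 [(0,1) (11,2) (2,10)]:
  edge (0,1)–(11,2): clear
  edge (11,2)–(2,10): clear
  edge (2,10)–(0,1): clear
  midpoint (31/2,16) outside
  → clear
Obstacle 2 [(14,1) (24,1) (16,9)]:
  edge (14,1)–(24,1): clear
  edge (24,1)–(16,9): clear
  edge (16,9)–(14,1): clear
  midpoint (31/2,16) outside
  → clear
Obstacle 3 [(0,20) (1,14) (9,14) (10,20) (9,24)]:
  edge (0,20)–(1,14): clear
  edge (1,14)–(9,14): clear
  edge (9,14)–(10,20): clear
  edge (10,20)–(9,24): clear
  edge (9,24)–(0,20): clear
  midpoint (31/2,16) outside
  → clear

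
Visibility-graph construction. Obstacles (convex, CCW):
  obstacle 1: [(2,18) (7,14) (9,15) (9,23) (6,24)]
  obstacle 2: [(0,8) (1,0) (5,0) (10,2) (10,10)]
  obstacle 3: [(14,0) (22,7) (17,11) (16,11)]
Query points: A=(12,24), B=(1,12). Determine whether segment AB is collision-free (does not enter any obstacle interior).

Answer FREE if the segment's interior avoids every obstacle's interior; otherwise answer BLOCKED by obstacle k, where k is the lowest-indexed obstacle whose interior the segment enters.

BLOCKED by obstacle 1

Obstacle 1 [(2,18) (7,14) (9,15) (9,23) (6,24)]:
  edge (2,18)–(7,14): crosses AB
  edge (7,14)–(9,15): clear
  edge (9,15)–(9,23): crosses AB
  edge (9,23)–(6,24): clear
  edge (6,24)–(2,18): clear
  → BLOCKED
Obstacle 2 [(0,8) (1,0) (5,0) (10,2) (10,10)]:
  edge (0,8)–(1,0): clear
  edge (1,0)–(5,0): clear
  edge (5,0)–(10,2): clear
  edge (10,2)–(10,10): clear
  edge (10,10)–(0,8): clear
  midpoint (13/2,18) outside
  → clear
Obstacle 3 [(14,0) (22,7) (17,11) (16,11)]:
  edge (14,0)–(22,7): clear
  edge (22,7)–(17,11): clear
  edge (17,11)–(16,11): clear
  edge (16,11)–(14,0): clear
  midpoint (13/2,18) outside
  → clear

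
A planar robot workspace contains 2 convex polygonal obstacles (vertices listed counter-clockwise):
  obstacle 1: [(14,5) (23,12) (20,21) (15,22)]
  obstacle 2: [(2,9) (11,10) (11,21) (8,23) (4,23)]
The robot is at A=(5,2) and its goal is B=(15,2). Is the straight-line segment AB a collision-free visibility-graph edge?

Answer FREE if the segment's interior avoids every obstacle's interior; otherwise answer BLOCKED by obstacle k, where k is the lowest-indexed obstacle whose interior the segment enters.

FREE

Obstacle 1 [(14,5) (23,12) (20,21) (15,22)]:
  edge (14,5)–(23,12): clear
  edge (23,12)–(20,21): clear
  edge (20,21)–(15,22): clear
  edge (15,22)–(14,5): clear
  midpoint (10,2) outside
  → clear
Obstacle 2 [(2,9) (11,10) (11,21) (8,23) (4,23)]:
  edge (2,9)–(11,10): clear
  edge (11,10)–(11,21): clear
  edge (11,21)–(8,23): clear
  edge (8,23)–(4,23): clear
  edge (4,23)–(2,9): clear
  midpoint (10,2) outside
  → clear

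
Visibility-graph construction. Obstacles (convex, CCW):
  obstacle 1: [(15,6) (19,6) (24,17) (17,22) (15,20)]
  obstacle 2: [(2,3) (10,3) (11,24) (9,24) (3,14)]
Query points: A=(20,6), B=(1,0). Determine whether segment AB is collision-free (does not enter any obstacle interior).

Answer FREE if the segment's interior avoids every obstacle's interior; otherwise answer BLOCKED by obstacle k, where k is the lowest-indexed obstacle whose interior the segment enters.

FREE

Obstacle 1 [(15,6) (19,6) (24,17) (17,22) (15,20)]:
  edge (15,6)–(19,6): clear
  edge (19,6)–(24,17): clear
  edge (24,17)–(17,22): clear
  edge (17,22)–(15,20): clear
  edge (15,20)–(15,6): clear
  midpoint (21/2,3) outside
  → clear
Obstacle 2 [(2,3) (10,3) (11,24) (9,24) (3,14)]:
  edge (2,3)–(10,3): clear
  edge (10,3)–(11,24): clear
  edge (11,24)–(9,24): clear
  edge (9,24)–(3,14): clear
  edge (3,14)–(2,3): clear
  midpoint (21/2,3) outside
  → clear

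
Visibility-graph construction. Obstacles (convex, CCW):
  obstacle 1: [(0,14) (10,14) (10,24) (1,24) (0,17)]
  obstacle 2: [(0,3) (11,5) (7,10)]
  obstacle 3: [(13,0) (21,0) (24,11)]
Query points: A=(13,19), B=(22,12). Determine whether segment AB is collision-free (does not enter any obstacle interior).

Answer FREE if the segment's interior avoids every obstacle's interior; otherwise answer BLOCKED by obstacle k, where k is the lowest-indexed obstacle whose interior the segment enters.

FREE

Obstacle 1 [(0,14) (10,14) (10,24) (1,24) (0,17)]:
  edge (0,14)–(10,14): clear
  edge (10,14)–(10,24): clear
  edge (10,24)–(1,24): clear
  edge (1,24)–(0,17): clear
  edge (0,17)–(0,14): clear
  midpoint (35/2,31/2) outside
  → clear
Obstacle 2 [(0,3) (11,5) (7,10)]:
  edge (0,3)–(11,5): clear
  edge (11,5)–(7,10): clear
  edge (7,10)–(0,3): clear
  midpoint (35/2,31/2) outside
  → clear
Obstacle 3 [(13,0) (21,0) (24,11)]:
  edge (13,0)–(21,0): clear
  edge (21,0)–(24,11): clear
  edge (24,11)–(13,0): clear
  midpoint (35/2,31/2) outside
  → clear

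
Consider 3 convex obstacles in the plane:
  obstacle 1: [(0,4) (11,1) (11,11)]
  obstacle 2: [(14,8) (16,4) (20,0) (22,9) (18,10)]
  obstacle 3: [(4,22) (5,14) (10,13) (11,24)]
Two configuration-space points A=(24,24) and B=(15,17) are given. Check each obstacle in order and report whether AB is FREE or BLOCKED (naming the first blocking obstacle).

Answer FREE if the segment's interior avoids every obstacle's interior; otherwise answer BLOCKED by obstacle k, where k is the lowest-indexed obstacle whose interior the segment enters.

Obstacle 1 [(0,4) (11,1) (11,11)]:
  edge (0,4)–(11,1): clear
  edge (11,1)–(11,11): clear
  edge (11,11)–(0,4): clear
  midpoint (39/2,41/2) outside
  → clear
Obstacle 2 [(14,8) (16,4) (20,0) (22,9) (18,10)]:
  edge (14,8)–(16,4): clear
  edge (16,4)–(20,0): clear
  edge (20,0)–(22,9): clear
  edge (22,9)–(18,10): clear
  edge (18,10)–(14,8): clear
  midpoint (39/2,41/2) outside
  → clear
Obstacle 3 [(4,22) (5,14) (10,13) (11,24)]:
  edge (4,22)–(5,14): clear
  edge (5,14)–(10,13): clear
  edge (10,13)–(11,24): clear
  edge (11,24)–(4,22): clear
  midpoint (39/2,41/2) outside
  → clear

FREE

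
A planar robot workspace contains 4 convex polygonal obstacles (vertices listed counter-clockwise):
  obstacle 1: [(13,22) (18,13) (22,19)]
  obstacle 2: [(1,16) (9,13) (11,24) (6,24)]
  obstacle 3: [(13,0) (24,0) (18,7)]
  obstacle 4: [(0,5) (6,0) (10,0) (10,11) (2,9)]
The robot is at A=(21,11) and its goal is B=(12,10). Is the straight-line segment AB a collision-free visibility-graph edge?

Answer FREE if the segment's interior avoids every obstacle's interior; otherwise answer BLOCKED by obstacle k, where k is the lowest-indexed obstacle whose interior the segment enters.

FREE

Obstacle 1 [(13,22) (18,13) (22,19)]:
  edge (13,22)–(18,13): clear
  edge (18,13)–(22,19): clear
  edge (22,19)–(13,22): clear
  midpoint (33/2,21/2) outside
  → clear
Obstacle 2 [(1,16) (9,13) (11,24) (6,24)]:
  edge (1,16)–(9,13): clear
  edge (9,13)–(11,24): clear
  edge (11,24)–(6,24): clear
  edge (6,24)–(1,16): clear
  midpoint (33/2,21/2) outside
  → clear
Obstacle 3 [(13,0) (24,0) (18,7)]:
  edge (13,0)–(24,0): clear
  edge (24,0)–(18,7): clear
  edge (18,7)–(13,0): clear
  midpoint (33/2,21/2) outside
  → clear
Obstacle 4 [(0,5) (6,0) (10,0) (10,11) (2,9)]:
  edge (0,5)–(6,0): clear
  edge (6,0)–(10,0): clear
  edge (10,0)–(10,11): clear
  edge (10,11)–(2,9): clear
  edge (2,9)–(0,5): clear
  midpoint (33/2,21/2) outside
  → clear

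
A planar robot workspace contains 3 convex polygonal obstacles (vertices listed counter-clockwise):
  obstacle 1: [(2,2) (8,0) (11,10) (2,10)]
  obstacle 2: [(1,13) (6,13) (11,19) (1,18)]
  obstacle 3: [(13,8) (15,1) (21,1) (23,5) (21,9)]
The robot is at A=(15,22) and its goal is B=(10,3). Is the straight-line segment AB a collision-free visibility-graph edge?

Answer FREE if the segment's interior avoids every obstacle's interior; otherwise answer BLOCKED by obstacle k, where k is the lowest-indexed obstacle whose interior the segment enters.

FREE

Obstacle 1 [(2,2) (8,0) (11,10) (2,10)]:
  edge (2,2)–(8,0): clear
  edge (8,0)–(11,10): clear
  edge (11,10)–(2,10): clear
  edge (2,10)–(2,2): clear
  midpoint (25/2,25/2) outside
  → clear
Obstacle 2 [(1,13) (6,13) (11,19) (1,18)]:
  edge (1,13)–(6,13): clear
  edge (6,13)–(11,19): clear
  edge (11,19)–(1,18): clear
  edge (1,18)–(1,13): clear
  midpoint (25/2,25/2) outside
  → clear
Obstacle 3 [(13,8) (15,1) (21,1) (23,5) (21,9)]:
  edge (13,8)–(15,1): clear
  edge (15,1)–(21,1): clear
  edge (21,1)–(23,5): clear
  edge (23,5)–(21,9): clear
  edge (21,9)–(13,8): clear
  midpoint (25/2,25/2) outside
  → clear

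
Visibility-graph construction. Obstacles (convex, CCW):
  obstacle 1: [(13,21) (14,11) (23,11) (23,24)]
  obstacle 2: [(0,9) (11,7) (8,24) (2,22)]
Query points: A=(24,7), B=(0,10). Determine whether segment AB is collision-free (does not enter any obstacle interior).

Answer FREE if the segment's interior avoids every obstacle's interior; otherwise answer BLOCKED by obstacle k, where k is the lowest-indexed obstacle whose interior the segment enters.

Obstacle 1 [(13,21) (14,11) (23,11) (23,24)]:
  edge (13,21)–(14,11): clear
  edge (14,11)–(23,11): clear
  edge (23,11)–(23,24): clear
  edge (23,24)–(13,21): clear
  midpoint (12,17/2) outside
  → clear
Obstacle 2 [(0,9) (11,7) (8,24) (2,22)]:
  edge (0,9)–(11,7): clear
  edge (11,7)–(8,24): crosses AB
  edge (8,24)–(2,22): clear
  edge (2,22)–(0,9): crosses AB
  → BLOCKED

BLOCKED by obstacle 2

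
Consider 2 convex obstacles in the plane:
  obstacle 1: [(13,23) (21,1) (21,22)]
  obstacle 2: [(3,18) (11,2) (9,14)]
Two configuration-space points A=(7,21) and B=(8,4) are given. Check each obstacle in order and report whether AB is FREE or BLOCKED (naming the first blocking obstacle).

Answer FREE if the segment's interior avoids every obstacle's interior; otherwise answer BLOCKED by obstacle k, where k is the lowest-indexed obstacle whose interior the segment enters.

BLOCKED by obstacle 2

Obstacle 1 [(13,23) (21,1) (21,22)]:
  edge (13,23)–(21,1): clear
  edge (21,1)–(21,22): clear
  edge (21,22)–(13,23): clear
  midpoint (15/2,25/2) outside
  → clear
Obstacle 2 [(3,18) (11,2) (9,14)]:
  edge (3,18)–(11,2): crosses AB
  edge (11,2)–(9,14): clear
  edge (9,14)–(3,18): crosses AB
  → BLOCKED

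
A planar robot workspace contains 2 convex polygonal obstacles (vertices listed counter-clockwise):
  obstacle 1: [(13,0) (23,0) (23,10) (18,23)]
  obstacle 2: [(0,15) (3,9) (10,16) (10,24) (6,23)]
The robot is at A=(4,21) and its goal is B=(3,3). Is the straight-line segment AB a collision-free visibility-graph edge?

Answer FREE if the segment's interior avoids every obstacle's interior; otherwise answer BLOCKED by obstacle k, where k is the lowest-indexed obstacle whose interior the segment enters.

BLOCKED by obstacle 2

Obstacle 1 [(13,0) (23,0) (23,10) (18,23)]:
  edge (13,0)–(23,0): clear
  edge (23,0)–(23,10): clear
  edge (23,10)–(18,23): clear
  edge (18,23)–(13,0): clear
  midpoint (7/2,12) outside
  → clear
Obstacle 2 [(0,15) (3,9) (10,16) (10,24) (6,23)]:
  edge (0,15)–(3,9): clear
  edge (3,9)–(10,16): crosses AB
  edge (10,16)–(10,24): clear
  edge (10,24)–(6,23): clear
  edge (6,23)–(0,15): crosses AB
  → BLOCKED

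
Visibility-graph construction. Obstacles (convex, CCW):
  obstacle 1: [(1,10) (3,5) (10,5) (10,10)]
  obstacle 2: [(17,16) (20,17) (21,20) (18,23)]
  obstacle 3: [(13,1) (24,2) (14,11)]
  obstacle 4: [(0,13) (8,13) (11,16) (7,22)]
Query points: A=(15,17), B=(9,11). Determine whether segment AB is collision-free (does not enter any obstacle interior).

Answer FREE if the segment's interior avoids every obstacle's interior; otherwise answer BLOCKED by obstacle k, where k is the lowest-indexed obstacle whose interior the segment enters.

Obstacle 1 [(1,10) (3,5) (10,5) (10,10)]:
  edge (1,10)–(3,5): clear
  edge (3,5)–(10,5): clear
  edge (10,5)–(10,10): clear
  edge (10,10)–(1,10): clear
  midpoint (12,14) outside
  → clear
Obstacle 2 [(17,16) (20,17) (21,20) (18,23)]:
  edge (17,16)–(20,17): clear
  edge (20,17)–(21,20): clear
  edge (21,20)–(18,23): clear
  edge (18,23)–(17,16): clear
  midpoint (12,14) outside
  → clear
Obstacle 3 [(13,1) (24,2) (14,11)]:
  edge (13,1)–(24,2): clear
  edge (24,2)–(14,11): clear
  edge (14,11)–(13,1): clear
  midpoint (12,14) outside
  → clear
Obstacle 4 [(0,13) (8,13) (11,16) (7,22)]:
  edge (0,13)–(8,13): clear
  edge (8,13)–(11,16): clear
  edge (11,16)–(7,22): clear
  edge (7,22)–(0,13): clear
  midpoint (12,14) outside
  → clear

FREE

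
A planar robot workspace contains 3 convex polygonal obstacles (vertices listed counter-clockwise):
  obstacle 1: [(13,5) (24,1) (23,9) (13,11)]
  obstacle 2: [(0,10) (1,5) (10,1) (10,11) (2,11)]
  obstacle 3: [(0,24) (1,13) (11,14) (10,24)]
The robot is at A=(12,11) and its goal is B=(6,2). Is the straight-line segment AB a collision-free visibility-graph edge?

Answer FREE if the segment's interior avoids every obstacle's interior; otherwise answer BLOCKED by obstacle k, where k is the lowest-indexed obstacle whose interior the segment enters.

BLOCKED by obstacle 2

Obstacle 1 [(13,5) (24,1) (23,9) (13,11)]:
  edge (13,5)–(24,1): clear
  edge (24,1)–(23,9): clear
  edge (23,9)–(13,11): clear
  edge (13,11)–(13,5): clear
  midpoint (9,13/2) outside
  → clear
Obstacle 2 [(0,10) (1,5) (10,1) (10,11) (2,11)]:
  edge (0,10)–(1,5): clear
  edge (1,5)–(10,1): crosses AB
  edge (10,1)–(10,11): crosses AB
  edge (10,11)–(2,11): clear
  edge (2,11)–(0,10): clear
  → BLOCKED
Obstacle 3 [(0,24) (1,13) (11,14) (10,24)]:
  edge (0,24)–(1,13): clear
  edge (1,13)–(11,14): clear
  edge (11,14)–(10,24): clear
  edge (10,24)–(0,24): clear
  midpoint (9,13/2) outside
  → clear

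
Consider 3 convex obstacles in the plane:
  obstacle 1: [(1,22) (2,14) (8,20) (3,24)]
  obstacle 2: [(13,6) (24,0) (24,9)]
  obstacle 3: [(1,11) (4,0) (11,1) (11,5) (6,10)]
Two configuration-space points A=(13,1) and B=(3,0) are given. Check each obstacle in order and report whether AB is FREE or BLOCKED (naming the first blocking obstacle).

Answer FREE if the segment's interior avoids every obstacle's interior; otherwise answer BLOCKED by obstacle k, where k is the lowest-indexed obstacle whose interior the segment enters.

BLOCKED by obstacle 3

Obstacle 1 [(1,22) (2,14) (8,20) (3,24)]:
  edge (1,22)–(2,14): clear
  edge (2,14)–(8,20): clear
  edge (8,20)–(3,24): clear
  edge (3,24)–(1,22): clear
  midpoint (8,1/2) outside
  → clear
Obstacle 2 [(13,6) (24,0) (24,9)]:
  edge (13,6)–(24,0): clear
  edge (24,0)–(24,9): clear
  edge (24,9)–(13,6): clear
  midpoint (8,1/2) outside
  → clear
Obstacle 3 [(1,11) (4,0) (11,1) (11,5) (6,10)]:
  edge (1,11)–(4,0): crosses AB
  edge (4,0)–(11,1): crosses AB
  edge (11,1)–(11,5): clear
  edge (11,5)–(6,10): clear
  edge (6,10)–(1,11): clear
  → BLOCKED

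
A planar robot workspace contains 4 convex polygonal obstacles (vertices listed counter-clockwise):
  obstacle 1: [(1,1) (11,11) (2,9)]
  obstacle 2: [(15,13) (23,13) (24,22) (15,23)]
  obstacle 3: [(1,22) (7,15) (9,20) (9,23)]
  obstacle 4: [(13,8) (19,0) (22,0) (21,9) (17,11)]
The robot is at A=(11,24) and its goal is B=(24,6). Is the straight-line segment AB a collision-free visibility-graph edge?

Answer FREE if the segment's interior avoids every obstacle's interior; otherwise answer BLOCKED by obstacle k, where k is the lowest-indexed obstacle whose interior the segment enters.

BLOCKED by obstacle 2

Obstacle 1 [(1,1) (11,11) (2,9)]:
  edge (1,1)–(11,11): clear
  edge (11,11)–(2,9): clear
  edge (2,9)–(1,1): clear
  midpoint (35/2,15) outside
  → clear
Obstacle 2 [(15,13) (23,13) (24,22) (15,23)]:
  edge (15,13)–(23,13): crosses AB
  edge (23,13)–(24,22): clear
  edge (24,22)–(15,23): clear
  edge (15,23)–(15,13): crosses AB
  → BLOCKED
Obstacle 3 [(1,22) (7,15) (9,20) (9,23)]:
  edge (1,22)–(7,15): clear
  edge (7,15)–(9,20): clear
  edge (9,20)–(9,23): clear
  edge (9,23)–(1,22): clear
  midpoint (35/2,15) outside
  → clear
Obstacle 4 [(13,8) (19,0) (22,0) (21,9) (17,11)]:
  edge (13,8)–(19,0): clear
  edge (19,0)–(22,0): clear
  edge (22,0)–(21,9): clear
  edge (21,9)–(17,11): clear
  edge (17,11)–(13,8): clear
  midpoint (35/2,15) outside
  → clear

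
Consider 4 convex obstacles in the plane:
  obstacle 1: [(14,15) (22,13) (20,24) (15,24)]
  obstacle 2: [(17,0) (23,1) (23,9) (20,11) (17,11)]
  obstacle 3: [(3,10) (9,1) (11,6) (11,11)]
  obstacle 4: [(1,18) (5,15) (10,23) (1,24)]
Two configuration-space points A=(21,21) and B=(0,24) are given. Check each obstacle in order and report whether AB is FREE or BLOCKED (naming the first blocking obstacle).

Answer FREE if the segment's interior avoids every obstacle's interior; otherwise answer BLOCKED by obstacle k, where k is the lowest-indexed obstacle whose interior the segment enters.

Obstacle 1 [(14,15) (22,13) (20,24) (15,24)]:
  edge (14,15)–(22,13): clear
  edge (22,13)–(20,24): crosses AB
  edge (20,24)–(15,24): clear
  edge (15,24)–(14,15): crosses AB
  → BLOCKED
Obstacle 2 [(17,0) (23,1) (23,9) (20,11) (17,11)]:
  edge (17,0)–(23,1): clear
  edge (23,1)–(23,9): clear
  edge (23,9)–(20,11): clear
  edge (20,11)–(17,11): clear
  edge (17,11)–(17,0): clear
  midpoint (21/2,45/2) outside
  → clear
Obstacle 3 [(3,10) (9,1) (11,6) (11,11)]:
  edge (3,10)–(9,1): clear
  edge (9,1)–(11,6): clear
  edge (11,6)–(11,11): clear
  edge (11,11)–(3,10): clear
  midpoint (21/2,45/2) outside
  → clear
Obstacle 4 [(1,18) (5,15) (10,23) (1,24)]:
  edge (1,18)–(5,15): clear
  edge (5,15)–(10,23): crosses AB
  edge (10,23)–(1,24): clear
  edge (1,24)–(1,18): crosses AB
  → BLOCKED

BLOCKED by obstacle 1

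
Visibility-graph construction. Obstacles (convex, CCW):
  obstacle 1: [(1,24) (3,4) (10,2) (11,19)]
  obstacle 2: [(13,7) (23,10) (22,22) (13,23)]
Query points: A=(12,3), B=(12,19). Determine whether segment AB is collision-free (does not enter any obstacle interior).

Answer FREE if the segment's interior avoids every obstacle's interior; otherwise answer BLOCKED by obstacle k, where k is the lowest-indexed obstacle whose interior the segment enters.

FREE

Obstacle 1 [(1,24) (3,4) (10,2) (11,19)]:
  edge (1,24)–(3,4): clear
  edge (3,4)–(10,2): clear
  edge (10,2)–(11,19): clear
  edge (11,19)–(1,24): clear
  midpoint (12,11) outside
  → clear
Obstacle 2 [(13,7) (23,10) (22,22) (13,23)]:
  edge (13,7)–(23,10): clear
  edge (23,10)–(22,22): clear
  edge (22,22)–(13,23): clear
  edge (13,23)–(13,7): clear
  midpoint (12,11) outside
  → clear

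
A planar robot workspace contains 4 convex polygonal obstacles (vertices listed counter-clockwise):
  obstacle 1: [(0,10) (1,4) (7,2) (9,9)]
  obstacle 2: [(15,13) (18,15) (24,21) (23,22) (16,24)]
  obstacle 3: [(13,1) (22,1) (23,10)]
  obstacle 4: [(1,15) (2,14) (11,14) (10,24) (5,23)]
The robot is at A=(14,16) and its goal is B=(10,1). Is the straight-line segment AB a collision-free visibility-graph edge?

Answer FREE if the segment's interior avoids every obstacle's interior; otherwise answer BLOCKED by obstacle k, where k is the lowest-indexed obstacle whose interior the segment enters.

FREE

Obstacle 1 [(0,10) (1,4) (7,2) (9,9)]:
  edge (0,10)–(1,4): clear
  edge (1,4)–(7,2): clear
  edge (7,2)–(9,9): clear
  edge (9,9)–(0,10): clear
  midpoint (12,17/2) outside
  → clear
Obstacle 2 [(15,13) (18,15) (24,21) (23,22) (16,24)]:
  edge (15,13)–(18,15): clear
  edge (18,15)–(24,21): clear
  edge (24,21)–(23,22): clear
  edge (23,22)–(16,24): clear
  edge (16,24)–(15,13): clear
  midpoint (12,17/2) outside
  → clear
Obstacle 3 [(13,1) (22,1) (23,10)]:
  edge (13,1)–(22,1): clear
  edge (22,1)–(23,10): clear
  edge (23,10)–(13,1): clear
  midpoint (12,17/2) outside
  → clear
Obstacle 4 [(1,15) (2,14) (11,14) (10,24) (5,23)]:
  edge (1,15)–(2,14): clear
  edge (2,14)–(11,14): clear
  edge (11,14)–(10,24): clear
  edge (10,24)–(5,23): clear
  edge (5,23)–(1,15): clear
  midpoint (12,17/2) outside
  → clear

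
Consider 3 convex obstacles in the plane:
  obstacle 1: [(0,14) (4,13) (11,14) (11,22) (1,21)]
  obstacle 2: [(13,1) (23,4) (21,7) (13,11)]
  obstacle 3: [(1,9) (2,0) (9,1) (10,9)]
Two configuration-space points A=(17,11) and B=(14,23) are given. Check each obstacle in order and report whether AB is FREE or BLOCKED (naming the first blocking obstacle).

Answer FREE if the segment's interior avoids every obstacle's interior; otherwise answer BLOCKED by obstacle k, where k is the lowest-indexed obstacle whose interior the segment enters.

FREE

Obstacle 1 [(0,14) (4,13) (11,14) (11,22) (1,21)]:
  edge (0,14)–(4,13): clear
  edge (4,13)–(11,14): clear
  edge (11,14)–(11,22): clear
  edge (11,22)–(1,21): clear
  edge (1,21)–(0,14): clear
  midpoint (31/2,17) outside
  → clear
Obstacle 2 [(13,1) (23,4) (21,7) (13,11)]:
  edge (13,1)–(23,4): clear
  edge (23,4)–(21,7): clear
  edge (21,7)–(13,11): clear
  edge (13,11)–(13,1): clear
  midpoint (31/2,17) outside
  → clear
Obstacle 3 [(1,9) (2,0) (9,1) (10,9)]:
  edge (1,9)–(2,0): clear
  edge (2,0)–(9,1): clear
  edge (9,1)–(10,9): clear
  edge (10,9)–(1,9): clear
  midpoint (31/2,17) outside
  → clear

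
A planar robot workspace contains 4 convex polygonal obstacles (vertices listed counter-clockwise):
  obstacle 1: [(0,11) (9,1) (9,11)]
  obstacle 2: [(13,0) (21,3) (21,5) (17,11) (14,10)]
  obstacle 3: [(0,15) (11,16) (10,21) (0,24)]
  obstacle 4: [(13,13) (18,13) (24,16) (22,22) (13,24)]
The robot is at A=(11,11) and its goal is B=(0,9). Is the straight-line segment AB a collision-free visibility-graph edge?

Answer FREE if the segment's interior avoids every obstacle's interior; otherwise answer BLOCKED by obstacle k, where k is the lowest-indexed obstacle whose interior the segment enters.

BLOCKED by obstacle 1

Obstacle 1 [(0,11) (9,1) (9,11)]:
  edge (0,11)–(9,1): crosses AB
  edge (9,1)–(9,11): crosses AB
  edge (9,11)–(0,11): clear
  → BLOCKED
Obstacle 2 [(13,0) (21,3) (21,5) (17,11) (14,10)]:
  edge (13,0)–(21,3): clear
  edge (21,3)–(21,5): clear
  edge (21,5)–(17,11): clear
  edge (17,11)–(14,10): clear
  edge (14,10)–(13,0): clear
  midpoint (11/2,10) outside
  → clear
Obstacle 3 [(0,15) (11,16) (10,21) (0,24)]:
  edge (0,15)–(11,16): clear
  edge (11,16)–(10,21): clear
  edge (10,21)–(0,24): clear
  edge (0,24)–(0,15): clear
  midpoint (11/2,10) outside
  → clear
Obstacle 4 [(13,13) (18,13) (24,16) (22,22) (13,24)]:
  edge (13,13)–(18,13): clear
  edge (18,13)–(24,16): clear
  edge (24,16)–(22,22): clear
  edge (22,22)–(13,24): clear
  edge (13,24)–(13,13): clear
  midpoint (11/2,10) outside
  → clear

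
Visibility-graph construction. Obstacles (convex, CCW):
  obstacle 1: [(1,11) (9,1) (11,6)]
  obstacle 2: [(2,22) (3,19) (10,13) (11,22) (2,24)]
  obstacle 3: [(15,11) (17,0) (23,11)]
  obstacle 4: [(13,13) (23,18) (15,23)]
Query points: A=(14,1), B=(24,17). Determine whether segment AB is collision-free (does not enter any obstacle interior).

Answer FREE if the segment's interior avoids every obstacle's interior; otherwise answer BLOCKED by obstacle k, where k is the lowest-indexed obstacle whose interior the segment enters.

BLOCKED by obstacle 3

Obstacle 1 [(1,11) (9,1) (11,6)]:
  edge (1,11)–(9,1): clear
  edge (9,1)–(11,6): clear
  edge (11,6)–(1,11): clear
  midpoint (19,9) outside
  → clear
Obstacle 2 [(2,22) (3,19) (10,13) (11,22) (2,24)]:
  edge (2,22)–(3,19): clear
  edge (3,19)–(10,13): clear
  edge (10,13)–(11,22): clear
  edge (11,22)–(2,24): clear
  edge (2,24)–(2,22): clear
  midpoint (19,9) outside
  → clear
Obstacle 3 [(15,11) (17,0) (23,11)]:
  edge (15,11)–(17,0): crosses AB
  edge (17,0)–(23,11): clear
  edge (23,11)–(15,11): crosses AB
  → BLOCKED
Obstacle 4 [(13,13) (23,18) (15,23)]:
  edge (13,13)–(23,18): clear
  edge (23,18)–(15,23): clear
  edge (15,23)–(13,13): clear
  midpoint (19,9) outside
  → clear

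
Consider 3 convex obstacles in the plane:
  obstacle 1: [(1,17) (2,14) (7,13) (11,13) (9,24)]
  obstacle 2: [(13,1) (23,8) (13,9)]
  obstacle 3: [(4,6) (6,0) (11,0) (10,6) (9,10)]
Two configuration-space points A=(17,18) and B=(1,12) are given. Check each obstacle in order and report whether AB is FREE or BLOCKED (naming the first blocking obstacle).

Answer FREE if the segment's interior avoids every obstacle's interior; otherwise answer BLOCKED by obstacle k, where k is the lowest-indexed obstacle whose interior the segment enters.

Obstacle 1 [(1,17) (2,14) (7,13) (11,13) (9,24)]:
  edge (1,17)–(2,14): clear
  edge (2,14)–(7,13): crosses AB
  edge (7,13)–(11,13): clear
  edge (11,13)–(9,24): crosses AB
  edge (9,24)–(1,17): clear
  → BLOCKED
Obstacle 2 [(13,1) (23,8) (13,9)]:
  edge (13,1)–(23,8): clear
  edge (23,8)–(13,9): clear
  edge (13,9)–(13,1): clear
  midpoint (9,15) outside
  → clear
Obstacle 3 [(4,6) (6,0) (11,0) (10,6) (9,10)]:
  edge (4,6)–(6,0): clear
  edge (6,0)–(11,0): clear
  edge (11,0)–(10,6): clear
  edge (10,6)–(9,10): clear
  edge (9,10)–(4,6): clear
  midpoint (9,15) outside
  → clear

BLOCKED by obstacle 1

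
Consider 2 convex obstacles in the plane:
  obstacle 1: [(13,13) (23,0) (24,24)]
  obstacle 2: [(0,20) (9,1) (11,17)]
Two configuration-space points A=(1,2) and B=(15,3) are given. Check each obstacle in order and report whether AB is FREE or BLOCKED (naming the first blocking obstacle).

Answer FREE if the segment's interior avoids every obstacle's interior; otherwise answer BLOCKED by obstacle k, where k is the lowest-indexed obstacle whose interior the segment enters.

BLOCKED by obstacle 2

Obstacle 1 [(13,13) (23,0) (24,24)]:
  edge (13,13)–(23,0): clear
  edge (23,0)–(24,24): clear
  edge (24,24)–(13,13): clear
  midpoint (8,5/2) outside
  → clear
Obstacle 2 [(0,20) (9,1) (11,17)]:
  edge (0,20)–(9,1): crosses AB
  edge (9,1)–(11,17): crosses AB
  edge (11,17)–(0,20): clear
  → BLOCKED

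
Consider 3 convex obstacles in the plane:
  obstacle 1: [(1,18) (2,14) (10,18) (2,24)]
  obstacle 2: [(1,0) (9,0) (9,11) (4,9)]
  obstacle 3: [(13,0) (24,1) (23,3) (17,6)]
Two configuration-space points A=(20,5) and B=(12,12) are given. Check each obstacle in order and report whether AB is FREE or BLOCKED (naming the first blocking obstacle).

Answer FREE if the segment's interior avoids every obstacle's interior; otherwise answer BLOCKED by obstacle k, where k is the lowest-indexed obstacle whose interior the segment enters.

FREE

Obstacle 1 [(1,18) (2,14) (10,18) (2,24)]:
  edge (1,18)–(2,14): clear
  edge (2,14)–(10,18): clear
  edge (10,18)–(2,24): clear
  edge (2,24)–(1,18): clear
  midpoint (16,17/2) outside
  → clear
Obstacle 2 [(1,0) (9,0) (9,11) (4,9)]:
  edge (1,0)–(9,0): clear
  edge (9,0)–(9,11): clear
  edge (9,11)–(4,9): clear
  edge (4,9)–(1,0): clear
  midpoint (16,17/2) outside
  → clear
Obstacle 3 [(13,0) (24,1) (23,3) (17,6)]:
  edge (13,0)–(24,1): clear
  edge (24,1)–(23,3): clear
  edge (23,3)–(17,6): clear
  edge (17,6)–(13,0): clear
  midpoint (16,17/2) outside
  → clear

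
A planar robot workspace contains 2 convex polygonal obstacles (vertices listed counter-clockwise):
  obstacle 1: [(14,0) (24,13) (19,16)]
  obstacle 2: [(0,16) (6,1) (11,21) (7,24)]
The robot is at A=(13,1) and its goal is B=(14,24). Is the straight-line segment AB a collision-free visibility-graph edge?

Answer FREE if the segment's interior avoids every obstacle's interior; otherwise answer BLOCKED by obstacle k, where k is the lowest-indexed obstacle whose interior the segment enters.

Obstacle 1 [(14,0) (24,13) (19,16)]:
  edge (14,0)–(24,13): clear
  edge (24,13)–(19,16): clear
  edge (19,16)–(14,0): clear
  midpoint (27/2,25/2) outside
  → clear
Obstacle 2 [(0,16) (6,1) (11,21) (7,24)]:
  edge (0,16)–(6,1): clear
  edge (6,1)–(11,21): clear
  edge (11,21)–(7,24): clear
  edge (7,24)–(0,16): clear
  midpoint (27/2,25/2) outside
  → clear

FREE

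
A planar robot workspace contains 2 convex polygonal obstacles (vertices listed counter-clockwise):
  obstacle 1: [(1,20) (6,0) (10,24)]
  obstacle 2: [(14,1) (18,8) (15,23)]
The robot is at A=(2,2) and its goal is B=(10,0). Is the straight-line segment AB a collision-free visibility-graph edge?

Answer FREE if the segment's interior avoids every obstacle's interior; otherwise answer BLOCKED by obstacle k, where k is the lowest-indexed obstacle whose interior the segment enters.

Obstacle 1 [(1,20) (6,0) (10,24)]:
  edge (1,20)–(6,0): crosses AB
  edge (6,0)–(10,24): crosses AB
  edge (10,24)–(1,20): clear
  → BLOCKED
Obstacle 2 [(14,1) (18,8) (15,23)]:
  edge (14,1)–(18,8): clear
  edge (18,8)–(15,23): clear
  edge (15,23)–(14,1): clear
  midpoint (6,1) outside
  → clear

BLOCKED by obstacle 1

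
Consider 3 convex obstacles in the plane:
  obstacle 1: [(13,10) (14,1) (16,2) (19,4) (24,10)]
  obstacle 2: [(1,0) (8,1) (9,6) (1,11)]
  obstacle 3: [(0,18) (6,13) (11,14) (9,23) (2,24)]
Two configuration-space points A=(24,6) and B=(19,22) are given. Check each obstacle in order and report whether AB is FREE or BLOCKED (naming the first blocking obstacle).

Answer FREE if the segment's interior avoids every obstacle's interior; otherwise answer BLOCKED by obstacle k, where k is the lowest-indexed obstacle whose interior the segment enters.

Obstacle 1 [(13,10) (14,1) (16,2) (19,4) (24,10)]:
  edge (13,10)–(14,1): clear
  edge (14,1)–(16,2): clear
  edge (16,2)–(19,4): clear
  edge (19,4)–(24,10): crosses AB
  edge (24,10)–(13,10): crosses AB
  → BLOCKED
Obstacle 2 [(1,0) (8,1) (9,6) (1,11)]:
  edge (1,0)–(8,1): clear
  edge (8,1)–(9,6): clear
  edge (9,6)–(1,11): clear
  edge (1,11)–(1,0): clear
  midpoint (43/2,14) outside
  → clear
Obstacle 3 [(0,18) (6,13) (11,14) (9,23) (2,24)]:
  edge (0,18)–(6,13): clear
  edge (6,13)–(11,14): clear
  edge (11,14)–(9,23): clear
  edge (9,23)–(2,24): clear
  edge (2,24)–(0,18): clear
  midpoint (43/2,14) outside
  → clear

BLOCKED by obstacle 1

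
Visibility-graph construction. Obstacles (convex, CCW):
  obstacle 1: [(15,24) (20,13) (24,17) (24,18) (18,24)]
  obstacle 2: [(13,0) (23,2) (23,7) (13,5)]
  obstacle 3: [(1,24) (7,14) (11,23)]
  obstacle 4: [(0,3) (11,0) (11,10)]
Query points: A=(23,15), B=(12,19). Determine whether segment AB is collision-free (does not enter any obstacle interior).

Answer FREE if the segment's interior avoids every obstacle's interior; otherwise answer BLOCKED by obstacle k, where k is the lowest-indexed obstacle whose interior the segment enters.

BLOCKED by obstacle 1

Obstacle 1 [(15,24) (20,13) (24,17) (24,18) (18,24)]:
  edge (15,24)–(20,13): crosses AB
  edge (20,13)–(24,17): crosses AB
  edge (24,17)–(24,18): clear
  edge (24,18)–(18,24): clear
  edge (18,24)–(15,24): clear
  → BLOCKED
Obstacle 2 [(13,0) (23,2) (23,7) (13,5)]:
  edge (13,0)–(23,2): clear
  edge (23,2)–(23,7): clear
  edge (23,7)–(13,5): clear
  edge (13,5)–(13,0): clear
  midpoint (35/2,17) outside
  → clear
Obstacle 3 [(1,24) (7,14) (11,23)]:
  edge (1,24)–(7,14): clear
  edge (7,14)–(11,23): clear
  edge (11,23)–(1,24): clear
  midpoint (35/2,17) outside
  → clear
Obstacle 4 [(0,3) (11,0) (11,10)]:
  edge (0,3)–(11,0): clear
  edge (11,0)–(11,10): clear
  edge (11,10)–(0,3): clear
  midpoint (35/2,17) outside
  → clear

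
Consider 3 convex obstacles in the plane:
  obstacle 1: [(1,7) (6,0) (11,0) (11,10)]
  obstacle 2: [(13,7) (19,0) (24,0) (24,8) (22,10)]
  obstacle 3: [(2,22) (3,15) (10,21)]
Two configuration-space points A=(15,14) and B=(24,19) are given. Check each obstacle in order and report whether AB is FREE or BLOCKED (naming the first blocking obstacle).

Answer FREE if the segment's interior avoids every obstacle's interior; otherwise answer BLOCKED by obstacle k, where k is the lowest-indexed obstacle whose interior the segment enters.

FREE

Obstacle 1 [(1,7) (6,0) (11,0) (11,10)]:
  edge (1,7)–(6,0): clear
  edge (6,0)–(11,0): clear
  edge (11,0)–(11,10): clear
  edge (11,10)–(1,7): clear
  midpoint (39/2,33/2) outside
  → clear
Obstacle 2 [(13,7) (19,0) (24,0) (24,8) (22,10)]:
  edge (13,7)–(19,0): clear
  edge (19,0)–(24,0): clear
  edge (24,0)–(24,8): clear
  edge (24,8)–(22,10): clear
  edge (22,10)–(13,7): clear
  midpoint (39/2,33/2) outside
  → clear
Obstacle 3 [(2,22) (3,15) (10,21)]:
  edge (2,22)–(3,15): clear
  edge (3,15)–(10,21): clear
  edge (10,21)–(2,22): clear
  midpoint (39/2,33/2) outside
  → clear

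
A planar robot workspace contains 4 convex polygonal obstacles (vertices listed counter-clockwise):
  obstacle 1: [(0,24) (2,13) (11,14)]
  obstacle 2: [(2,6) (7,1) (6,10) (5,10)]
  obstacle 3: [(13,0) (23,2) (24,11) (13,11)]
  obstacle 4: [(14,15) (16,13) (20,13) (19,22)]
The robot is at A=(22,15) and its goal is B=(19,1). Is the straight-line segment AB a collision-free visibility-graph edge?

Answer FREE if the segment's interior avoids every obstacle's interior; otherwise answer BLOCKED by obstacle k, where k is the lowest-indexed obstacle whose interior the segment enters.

Obstacle 1 [(0,24) (2,13) (11,14)]:
  edge (0,24)–(2,13): clear
  edge (2,13)–(11,14): clear
  edge (11,14)–(0,24): clear
  midpoint (41/2,8) outside
  → clear
Obstacle 2 [(2,6) (7,1) (6,10) (5,10)]:
  edge (2,6)–(7,1): clear
  edge (7,1)–(6,10): clear
  edge (6,10)–(5,10): clear
  edge (5,10)–(2,6): clear
  midpoint (41/2,8) outside
  → clear
Obstacle 3 [(13,0) (23,2) (24,11) (13,11)]:
  edge (13,0)–(23,2): crosses AB
  edge (23,2)–(24,11): clear
  edge (24,11)–(13,11): crosses AB
  edge (13,11)–(13,0): clear
  → BLOCKED
Obstacle 4 [(14,15) (16,13) (20,13) (19,22)]:
  edge (14,15)–(16,13): clear
  edge (16,13)–(20,13): clear
  edge (20,13)–(19,22): clear
  edge (19,22)–(14,15): clear
  midpoint (41/2,8) outside
  → clear

BLOCKED by obstacle 3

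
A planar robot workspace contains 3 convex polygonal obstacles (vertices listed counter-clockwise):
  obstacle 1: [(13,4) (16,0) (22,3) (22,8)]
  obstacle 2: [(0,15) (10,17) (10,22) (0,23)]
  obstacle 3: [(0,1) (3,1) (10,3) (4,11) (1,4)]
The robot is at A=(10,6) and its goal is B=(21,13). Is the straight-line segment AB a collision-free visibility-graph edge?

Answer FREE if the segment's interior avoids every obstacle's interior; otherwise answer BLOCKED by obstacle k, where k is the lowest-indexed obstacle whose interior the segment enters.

FREE

Obstacle 1 [(13,4) (16,0) (22,3) (22,8)]:
  edge (13,4)–(16,0): clear
  edge (16,0)–(22,3): clear
  edge (22,3)–(22,8): clear
  edge (22,8)–(13,4): clear
  midpoint (31/2,19/2) outside
  → clear
Obstacle 2 [(0,15) (10,17) (10,22) (0,23)]:
  edge (0,15)–(10,17): clear
  edge (10,17)–(10,22): clear
  edge (10,22)–(0,23): clear
  edge (0,23)–(0,15): clear
  midpoint (31/2,19/2) outside
  → clear
Obstacle 3 [(0,1) (3,1) (10,3) (4,11) (1,4)]:
  edge (0,1)–(3,1): clear
  edge (3,1)–(10,3): clear
  edge (10,3)–(4,11): clear
  edge (4,11)–(1,4): clear
  edge (1,4)–(0,1): clear
  midpoint (31/2,19/2) outside
  → clear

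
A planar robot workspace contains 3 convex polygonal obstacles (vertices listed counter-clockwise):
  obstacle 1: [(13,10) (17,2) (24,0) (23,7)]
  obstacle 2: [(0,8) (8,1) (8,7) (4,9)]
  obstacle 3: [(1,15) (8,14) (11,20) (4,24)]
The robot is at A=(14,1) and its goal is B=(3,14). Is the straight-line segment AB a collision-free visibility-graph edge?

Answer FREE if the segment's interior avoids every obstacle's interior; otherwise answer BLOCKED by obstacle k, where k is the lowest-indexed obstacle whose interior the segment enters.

FREE

Obstacle 1 [(13,10) (17,2) (24,0) (23,7)]:
  edge (13,10)–(17,2): clear
  edge (17,2)–(24,0): clear
  edge (24,0)–(23,7): clear
  edge (23,7)–(13,10): clear
  midpoint (17/2,15/2) outside
  → clear
Obstacle 2 [(0,8) (8,1) (8,7) (4,9)]:
  edge (0,8)–(8,1): clear
  edge (8,1)–(8,7): clear
  edge (8,7)–(4,9): clear
  edge (4,9)–(0,8): clear
  midpoint (17/2,15/2) outside
  → clear
Obstacle 3 [(1,15) (8,14) (11,20) (4,24)]:
  edge (1,15)–(8,14): clear
  edge (8,14)–(11,20): clear
  edge (11,20)–(4,24): clear
  edge (4,24)–(1,15): clear
  midpoint (17/2,15/2) outside
  → clear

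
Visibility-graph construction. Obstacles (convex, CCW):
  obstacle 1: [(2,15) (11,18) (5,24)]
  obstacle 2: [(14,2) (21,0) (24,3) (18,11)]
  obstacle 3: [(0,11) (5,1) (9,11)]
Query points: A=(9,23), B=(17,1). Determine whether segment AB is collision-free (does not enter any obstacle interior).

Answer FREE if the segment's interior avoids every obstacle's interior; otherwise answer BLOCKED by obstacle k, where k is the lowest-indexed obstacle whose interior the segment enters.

BLOCKED by obstacle 1

Obstacle 1 [(2,15) (11,18) (5,24)]:
  edge (2,15)–(11,18): crosses AB
  edge (11,18)–(5,24): crosses AB
  edge (5,24)–(2,15): clear
  → BLOCKED
Obstacle 2 [(14,2) (21,0) (24,3) (18,11)]:
  edge (14,2)–(21,0): crosses AB
  edge (21,0)–(24,3): clear
  edge (24,3)–(18,11): clear
  edge (18,11)–(14,2): crosses AB
  → BLOCKED
Obstacle 3 [(0,11) (5,1) (9,11)]:
  edge (0,11)–(5,1): clear
  edge (5,1)–(9,11): clear
  edge (9,11)–(0,11): clear
  midpoint (13,12) outside
  → clear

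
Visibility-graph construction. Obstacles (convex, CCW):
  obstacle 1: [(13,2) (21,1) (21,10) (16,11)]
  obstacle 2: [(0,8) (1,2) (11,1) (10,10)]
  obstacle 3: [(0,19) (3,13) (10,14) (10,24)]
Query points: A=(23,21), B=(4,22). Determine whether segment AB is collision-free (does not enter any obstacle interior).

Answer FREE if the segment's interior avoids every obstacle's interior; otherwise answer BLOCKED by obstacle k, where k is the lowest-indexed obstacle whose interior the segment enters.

BLOCKED by obstacle 3

Obstacle 1 [(13,2) (21,1) (21,10) (16,11)]:
  edge (13,2)–(21,1): clear
  edge (21,1)–(21,10): clear
  edge (21,10)–(16,11): clear
  edge (16,11)–(13,2): clear
  midpoint (27/2,43/2) outside
  → clear
Obstacle 2 [(0,8) (1,2) (11,1) (10,10)]:
  edge (0,8)–(1,2): clear
  edge (1,2)–(11,1): clear
  edge (11,1)–(10,10): clear
  edge (10,10)–(0,8): clear
  midpoint (27/2,43/2) outside
  → clear
Obstacle 3 [(0,19) (3,13) (10,14) (10,24)]:
  edge (0,19)–(3,13): clear
  edge (3,13)–(10,14): clear
  edge (10,14)–(10,24): crosses AB
  edge (10,24)–(0,19): crosses AB
  → BLOCKED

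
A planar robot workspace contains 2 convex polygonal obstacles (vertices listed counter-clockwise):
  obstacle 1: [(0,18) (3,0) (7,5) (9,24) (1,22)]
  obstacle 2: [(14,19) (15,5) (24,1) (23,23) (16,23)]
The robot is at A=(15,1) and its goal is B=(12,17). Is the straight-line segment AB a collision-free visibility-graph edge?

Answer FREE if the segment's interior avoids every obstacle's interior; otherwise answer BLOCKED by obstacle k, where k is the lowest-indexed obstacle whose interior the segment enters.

Obstacle 1 [(0,18) (3,0) (7,5) (9,24) (1,22)]:
  edge (0,18)–(3,0): clear
  edge (3,0)–(7,5): clear
  edge (7,5)–(9,24): clear
  edge (9,24)–(1,22): clear
  edge (1,22)–(0,18): clear
  midpoint (27/2,9) outside
  → clear
Obstacle 2 [(14,19) (15,5) (24,1) (23,23) (16,23)]:
  edge (14,19)–(15,5): clear
  edge (15,5)–(24,1): clear
  edge (24,1)–(23,23): clear
  edge (23,23)–(16,23): clear
  edge (16,23)–(14,19): clear
  midpoint (27/2,9) outside
  → clear

FREE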